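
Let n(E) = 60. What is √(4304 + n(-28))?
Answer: 2*√1091 ≈ 66.061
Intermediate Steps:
√(4304 + n(-28)) = √(4304 + 60) = √4364 = 2*√1091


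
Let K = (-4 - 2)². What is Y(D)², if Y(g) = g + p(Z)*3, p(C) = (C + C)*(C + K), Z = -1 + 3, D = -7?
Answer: 201601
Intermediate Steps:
Z = 2
K = 36 (K = (-6)² = 36)
p(C) = 2*C*(36 + C) (p(C) = (C + C)*(C + 36) = (2*C)*(36 + C) = 2*C*(36 + C))
Y(g) = 456 + g (Y(g) = g + (2*2*(36 + 2))*3 = g + (2*2*38)*3 = g + 152*3 = g + 456 = 456 + g)
Y(D)² = (456 - 7)² = 449² = 201601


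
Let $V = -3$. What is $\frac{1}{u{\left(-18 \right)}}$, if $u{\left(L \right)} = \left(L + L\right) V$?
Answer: $\frac{1}{108} \approx 0.0092593$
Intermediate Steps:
$u{\left(L \right)} = - 6 L$ ($u{\left(L \right)} = \left(L + L\right) \left(-3\right) = 2 L \left(-3\right) = - 6 L$)
$\frac{1}{u{\left(-18 \right)}} = \frac{1}{\left(-6\right) \left(-18\right)} = \frac{1}{108}$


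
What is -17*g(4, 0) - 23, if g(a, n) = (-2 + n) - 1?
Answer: 28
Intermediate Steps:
g(a, n) = -3 + n
-17*g(4, 0) - 23 = -17*(-3 + 0) - 23 = -17*(-3) - 23 = 51 - 23 = 28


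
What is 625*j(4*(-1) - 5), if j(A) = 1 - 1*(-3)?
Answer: 2500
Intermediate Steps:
j(A) = 4 (j(A) = 1 + 3 = 4)
625*j(4*(-1) - 5) = 625*4 = 2500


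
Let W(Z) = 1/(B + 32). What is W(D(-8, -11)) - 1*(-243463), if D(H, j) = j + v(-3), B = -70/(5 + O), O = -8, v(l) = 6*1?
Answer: 40414861/166 ≈ 2.4346e+5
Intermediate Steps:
v(l) = 6
B = 70/3 (B = -70/(5 - 8) = -70/(-3) = -70*(-1/3) = 70/3 ≈ 23.333)
D(H, j) = 6 + j (D(H, j) = j + 6 = 6 + j)
W(Z) = 3/166 (W(Z) = 1/(70/3 + 32) = 1/(166/3) = 3/166)
W(D(-8, -11)) - 1*(-243463) = 3/166 - 1*(-243463) = 3/166 + 243463 = 40414861/166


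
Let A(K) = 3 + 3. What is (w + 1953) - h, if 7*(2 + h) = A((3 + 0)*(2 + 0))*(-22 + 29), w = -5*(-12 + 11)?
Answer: 1954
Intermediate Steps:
A(K) = 6
w = 5 (w = -5*(-1) = 5)
h = 4 (h = -2 + (6*(-22 + 29))/7 = -2 + (6*7)/7 = -2 + (⅐)*42 = -2 + 6 = 4)
(w + 1953) - h = (5 + 1953) - 1*4 = 1958 - 4 = 1954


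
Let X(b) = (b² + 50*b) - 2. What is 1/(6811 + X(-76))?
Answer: 1/8785 ≈ 0.00011383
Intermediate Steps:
X(b) = -2 + b² + 50*b
1/(6811 + X(-76)) = 1/(6811 + (-2 + (-76)² + 50*(-76))) = 1/(6811 + (-2 + 5776 - 3800)) = 1/(6811 + 1974) = 1/8785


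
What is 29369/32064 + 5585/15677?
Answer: 639495253/502667328 ≈ 1.2722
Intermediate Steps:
29369/32064 + 5585/15677 = 639495253/502667328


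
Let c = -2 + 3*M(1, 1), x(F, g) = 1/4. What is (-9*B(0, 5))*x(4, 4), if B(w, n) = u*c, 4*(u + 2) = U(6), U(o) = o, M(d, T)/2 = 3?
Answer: 18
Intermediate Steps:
M(d, T) = 6 (M(d, T) = 2*3 = 6)
x(F, g) = ¼ (x(F, g) = 1*(¼) = ¼)
c = 16 (c = -2 + 3*6 = -2 + 18 = 16)
u = -½ (u = -2 + (¼)*6 = -2 + 3/2 = -½ ≈ -0.50000)
B(w, n) = -8 (B(w, n) = -½*16 = -8)
(-9*B(0, 5))*x(4, 4) = -9*(-8)*(¼) = 72*(¼) = 18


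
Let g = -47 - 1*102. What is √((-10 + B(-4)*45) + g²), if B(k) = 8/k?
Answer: √22101 ≈ 148.66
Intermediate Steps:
g = -149 (g = -47 - 102 = -149)
√((-10 + B(-4)*45) + g²) = √((-10 + (8/(-4))*45) + (-149)²) = √((-10 + (8*(-¼))*45) + 22201) = √((-10 - 2*45) + 22201) = √((-10 - 90) + 22201) = √(-100 + 22201) = √22101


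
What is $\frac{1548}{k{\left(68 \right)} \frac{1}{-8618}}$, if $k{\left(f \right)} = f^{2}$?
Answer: $- \frac{1667583}{578} \approx -2885.1$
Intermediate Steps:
$\frac{1548}{k{\left(68 \right)} \frac{1}{-8618}} = \frac{1548}{68^{2} \frac{1}{-8618}} = \frac{1548}{4624 \left(- \frac{1}{8618}\right)} = \frac{1548}{- \frac{2312}{4309}} = 1548 \left(- \frac{4309}{2312}\right) = - \frac{1667583}{578}$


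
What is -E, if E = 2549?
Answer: -2549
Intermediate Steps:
-E = -1*2549 = -2549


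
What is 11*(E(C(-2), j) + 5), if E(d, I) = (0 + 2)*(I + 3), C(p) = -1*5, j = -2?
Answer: 77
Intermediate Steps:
C(p) = -5
E(d, I) = 6 + 2*I (E(d, I) = 2*(3 + I) = 6 + 2*I)
11*(E(C(-2), j) + 5) = 11*((6 + 2*(-2)) + 5) = 11*((6 - 4) + 5) = 11*(2 + 5) = 11*7 = 77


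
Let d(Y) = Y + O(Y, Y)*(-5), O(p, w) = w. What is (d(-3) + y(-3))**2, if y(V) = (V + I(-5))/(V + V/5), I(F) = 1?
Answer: 12769/81 ≈ 157.64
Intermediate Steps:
y(V) = 5*(1 + V)/(6*V) (y(V) = (V + 1)/(V + V/5) = (1 + V)/(V + V*(1/5)) = (1 + V)/(V + V/5) = (1 + V)/((6*V/5)) = (1 + V)*(5/(6*V)) = 5*(1 + V)/(6*V))
d(Y) = -4*Y (d(Y) = Y + Y*(-5) = Y - 5*Y = -4*Y)
(d(-3) + y(-3))**2 = (-4*(-3) + (5/6)*(1 - 3)/(-3))**2 = (12 + (5/6)*(-1/3)*(-2))**2 = (12 + 5/9)**2 = (113/9)**2 = 12769/81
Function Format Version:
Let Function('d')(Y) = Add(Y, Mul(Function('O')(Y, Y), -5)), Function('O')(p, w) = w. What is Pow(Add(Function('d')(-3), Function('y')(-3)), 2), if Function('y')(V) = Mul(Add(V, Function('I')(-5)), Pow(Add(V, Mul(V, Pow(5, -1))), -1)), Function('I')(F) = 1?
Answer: Rational(12769, 81) ≈ 157.64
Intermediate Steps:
Function('y')(V) = Mul(Rational(5, 6), Pow(V, -1), Add(1, V)) (Function('y')(V) = Mul(Add(V, 1), Pow(Add(V, Mul(V, Pow(5, -1))), -1)) = Mul(Add(1, V), Pow(Add(V, Mul(V, Rational(1, 5))), -1)) = Mul(Add(1, V), Pow(Add(V, Mul(Rational(1, 5), V)), -1)) = Mul(Add(1, V), Pow(Mul(Rational(6, 5), V), -1)) = Mul(Add(1, V), Mul(Rational(5, 6), Pow(V, -1))) = Mul(Rational(5, 6), Pow(V, -1), Add(1, V)))
Function('d')(Y) = Mul(-4, Y) (Function('d')(Y) = Add(Y, Mul(Y, -5)) = Add(Y, Mul(-5, Y)) = Mul(-4, Y))
Pow(Add(Function('d')(-3), Function('y')(-3)), 2) = Pow(Add(Mul(-4, -3), Mul(Rational(5, 6), Pow(-3, -1), Add(1, -3))), 2) = Pow(Add(12, Mul(Rational(5, 6), Rational(-1, 3), -2)), 2) = Pow(Add(12, Rational(5, 9)), 2) = Pow(Rational(113, 9), 2) = Rational(12769, 81)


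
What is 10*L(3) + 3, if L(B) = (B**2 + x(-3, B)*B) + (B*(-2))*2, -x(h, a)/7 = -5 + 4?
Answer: 183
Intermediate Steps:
x(h, a) = 7 (x(h, a) = -7*(-5 + 4) = -7*(-1) = 7)
L(B) = B**2 + 3*B (L(B) = (B**2 + 7*B) + (B*(-2))*2 = (B**2 + 7*B) - 2*B*2 = (B**2 + 7*B) - 4*B = B**2 + 3*B)
10*L(3) + 3 = 10*(3*(3 + 3)) + 3 = 10*(3*6) + 3 = 10*18 + 3 = 180 + 3 = 183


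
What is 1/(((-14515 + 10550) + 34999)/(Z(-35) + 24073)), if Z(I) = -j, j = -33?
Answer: 12053/15517 ≈ 0.77676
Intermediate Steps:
Z(I) = 33 (Z(I) = -1*(-33) = 33)
1/(((-14515 + 10550) + 34999)/(Z(-35) + 24073)) = 1/(((-14515 + 10550) + 34999)/(33 + 24073)) = 1/((-3965 + 34999)/24106) = 1/(31034*(1/24106)) = 1/(15517/12053) = 12053/15517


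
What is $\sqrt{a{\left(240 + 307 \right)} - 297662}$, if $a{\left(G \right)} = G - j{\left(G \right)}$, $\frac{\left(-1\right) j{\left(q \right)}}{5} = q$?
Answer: $2 i \sqrt{73595} \approx 542.57 i$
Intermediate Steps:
$j{\left(q \right)} = - 5 q$
$a{\left(G \right)} = 6 G$ ($a{\left(G \right)} = G - - 5 G = G + 5 G = 6 G$)
$\sqrt{a{\left(240 + 307 \right)} - 297662} = \sqrt{6 \left(240 + 307\right) - 297662} = \sqrt{6 \cdot 547 - 297662} = \sqrt{3282 - 297662} = \sqrt{-294380} = 2 i \sqrt{73595}$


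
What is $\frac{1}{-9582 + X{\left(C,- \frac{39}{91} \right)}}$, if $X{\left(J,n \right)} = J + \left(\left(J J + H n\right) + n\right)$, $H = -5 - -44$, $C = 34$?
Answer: $- \frac{7}{58864} \approx -0.00011892$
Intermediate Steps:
$H = 39$ ($H = -5 + 44 = 39$)
$X{\left(J,n \right)} = J + J^{2} + 40 n$ ($X{\left(J,n \right)} = J + \left(\left(J J + 39 n\right) + n\right) = J + \left(\left(J^{2} + 39 n\right) + n\right) = J + \left(J^{2} + 40 n\right) = J + J^{2} + 40 n$)
$\frac{1}{-9582 + X{\left(C,- \frac{39}{91} \right)}} = \frac{1}{-9582 + \left(34 + 34^{2} + 40 \left(- \frac{39}{91}\right)\right)} = \frac{1}{-9582 + \left(34 + 1156 + 40 \left(\left(-39\right) \frac{1}{91}\right)\right)} = \frac{1}{-9582 + \left(34 + 1156 + 40 \left(- \frac{3}{7}\right)\right)} = \frac{1}{-9582 + \left(34 + 1156 - \frac{120}{7}\right)} = \frac{1}{-9582 + \frac{8210}{7}} = \frac{1}{- \frac{58864}{7}} = - \frac{7}{58864}$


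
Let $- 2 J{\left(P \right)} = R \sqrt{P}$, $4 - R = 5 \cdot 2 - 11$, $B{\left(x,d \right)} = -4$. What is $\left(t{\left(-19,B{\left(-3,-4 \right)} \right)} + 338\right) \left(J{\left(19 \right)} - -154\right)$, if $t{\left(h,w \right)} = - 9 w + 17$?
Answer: $60214 - \frac{1955 \sqrt{19}}{2} \approx 55953.0$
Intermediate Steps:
$t{\left(h,w \right)} = 17 - 9 w$
$R = 5$ ($R = 4 - \left(5 \cdot 2 - 11\right) = 4 - \left(10 - 11\right) = 4 - -1 = 4 + 1 = 5$)
$J{\left(P \right)} = - \frac{5 \sqrt{P}}{2}$
$\left(t{\left(-19,B{\left(-3,-4 \right)} \right)} + 338\right) \left(J{\left(19 \right)} - -154\right) = \left(\left(17 - -36\right) + 338\right) \left(- \frac{5 \sqrt{19}}{2} - -154\right) = \left(\left(17 + 36\right) + 338\right) \left(- \frac{5 \sqrt{19}}{2} + \left(-6 + 160\right)\right) = \left(53 + 338\right) \left(- \frac{5 \sqrt{19}}{2} + 154\right) = 391 \left(154 - \frac{5 \sqrt{19}}{2}\right) = 60214 - \frac{1955 \sqrt{19}}{2}$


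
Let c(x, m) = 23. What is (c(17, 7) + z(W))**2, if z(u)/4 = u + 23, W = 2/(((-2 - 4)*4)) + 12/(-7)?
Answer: 5125696/441 ≈ 11623.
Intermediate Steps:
W = -151/84 (W = 2/((-6*4)) + 12*(-1/7) = 2/(-24) - 12/7 = 2*(-1/24) - 12/7 = -1/12 - 12/7 = -151/84 ≈ -1.7976)
z(u) = 92 + 4*u (z(u) = 4*(u + 23) = 4*(23 + u) = 92 + 4*u)
(c(17, 7) + z(W))**2 = (23 + (92 + 4*(-151/84)))**2 = (23 + (92 - 151/21))**2 = (23 + 1781/21)**2 = (2264/21)**2 = 5125696/441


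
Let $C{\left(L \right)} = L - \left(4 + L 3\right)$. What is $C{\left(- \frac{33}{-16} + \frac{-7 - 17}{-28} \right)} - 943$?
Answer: $- \frac{53359}{56} \approx -952.84$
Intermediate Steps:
$C{\left(L \right)} = -4 - 2 L$ ($C{\left(L \right)} = L - \left(4 + 3 L\right) = -4 - 2 L$)
$C{\left(- \frac{33}{-16} + \frac{-7 - 17}{-28} \right)} - 943 = \left(-4 - 2 \left(- \frac{33}{-16} + \frac{-7 - 17}{-28}\right)\right) - 943 = \left(-4 - 2 \left(\left(-33\right) \left(- \frac{1}{16}\right) + \left(-7 - 17\right) \left(- \frac{1}{28}\right)\right)\right) - 943 = \left(-4 - 2 \left(\frac{33}{16} - - \frac{6}{7}\right)\right) - 943 = \left(-4 - 2 \left(\frac{33}{16} + \frac{6}{7}\right)\right) - 943 = \left(-4 - \frac{327}{56}\right) - 943 = - \frac{551}{56} - 943 = - \frac{53359}{56}$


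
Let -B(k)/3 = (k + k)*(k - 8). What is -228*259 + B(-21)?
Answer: -62706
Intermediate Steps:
B(k) = -6*k*(-8 + k) (B(k) = -3*(k + k)*(k - 8) = -3*2*k*(-8 + k) = -6*k*(-8 + k))
-228*259 + B(-21) = -228*259 + 6*(-21)*(8 - 1*(-21)) = -59052 + 6*(-21)*(8 + 21) = -59052 + 6*(-21)*29 = -59052 - 3654 = -62706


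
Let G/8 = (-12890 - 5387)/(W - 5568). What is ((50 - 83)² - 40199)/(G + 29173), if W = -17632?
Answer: -113419000/84619977 ≈ -1.3403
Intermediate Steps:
G = 18277/2900 (G = 8*((-12890 - 5387)/(-17632 - 5568)) = 8*(-18277/(-23200)) = 8*(-18277*(-1/23200)) = 8*(18277/23200) = 18277/2900 ≈ 6.3024)
((50 - 83)² - 40199)/(G + 29173) = ((50 - 83)² - 40199)/(18277/2900 + 29173) = ((-33)² - 40199)/(84619977/2900) = (1089 - 40199)*(2900/84619977) = -39110*2900/84619977 = -113419000/84619977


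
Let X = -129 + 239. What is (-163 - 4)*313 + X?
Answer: -52161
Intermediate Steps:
X = 110
(-163 - 4)*313 + X = (-163 - 4)*313 + 110 = -167*313 + 110 = -52271 + 110 = -52161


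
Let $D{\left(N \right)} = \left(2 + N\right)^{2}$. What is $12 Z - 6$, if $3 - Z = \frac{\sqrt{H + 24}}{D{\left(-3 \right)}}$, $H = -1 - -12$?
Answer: $30 - 12 \sqrt{35} \approx -40.993$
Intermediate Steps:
$H = 11$ ($H = -1 + 12 = 11$)
$Z = 3 - \sqrt{35}$ ($Z = 3 - \frac{\sqrt{11 + 24}}{\left(2 - 3\right)^{2}} = 3 - \frac{\sqrt{35}}{\left(-1\right)^{2}} = 3 - \frac{\sqrt{35}}{1} = 3 - \sqrt{35} \cdot 1 = 3 - \sqrt{35} \approx -2.9161$)
$12 Z - 6 = 12 \left(3 - \sqrt{35}\right) - 6 = \left(36 - 12 \sqrt{35}\right) - 6 = 30 - 12 \sqrt{35}$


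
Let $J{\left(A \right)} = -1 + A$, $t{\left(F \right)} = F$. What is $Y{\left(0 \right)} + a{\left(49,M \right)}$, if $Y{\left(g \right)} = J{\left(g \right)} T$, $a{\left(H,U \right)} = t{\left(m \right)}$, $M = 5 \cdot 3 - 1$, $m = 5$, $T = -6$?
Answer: $11$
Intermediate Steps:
$M = 14$ ($M = 15 - 1 = 14$)
$a{\left(H,U \right)} = 5$
$Y{\left(g \right)} = 6 - 6 g$ ($Y{\left(g \right)} = \left(-1 + g\right) \left(-6\right) = 6 - 6 g$)
$Y{\left(0 \right)} + a{\left(49,M \right)} = \left(6 - 0\right) + 5 = \left(6 + 0\right) + 5 = 6 + 5 = 11$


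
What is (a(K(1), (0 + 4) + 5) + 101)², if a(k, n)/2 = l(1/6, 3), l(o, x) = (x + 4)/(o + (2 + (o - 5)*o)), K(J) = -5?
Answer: 606841/49 ≈ 12385.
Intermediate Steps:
l(o, x) = (4 + x)/(2 + o + o*(-5 + o)) (l(o, x) = (4 + x)/(o + (2 + (-5 + o)*o)) = (4 + x)/(o + (2 + o*(-5 + o))) = (4 + x)/(2 + o + o*(-5 + o)))
a(k, n) = 72/7 (a(k, n) = 2*((4 + 3)/(2 + (1/6)² - 4/6)) = 2*(7/(2 + (⅙)² - 4*⅙)) = 2*(7/(2 + 1/36 - ⅔)) = 2*(7/(49/36)) = 2*((36/49)*7) = 2*(36/7) = 72/7)
(a(K(1), (0 + 4) + 5) + 101)² = (72/7 + 101)² = (779/7)² = 606841/49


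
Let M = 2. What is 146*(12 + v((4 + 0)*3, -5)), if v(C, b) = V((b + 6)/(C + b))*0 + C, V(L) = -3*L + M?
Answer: 3504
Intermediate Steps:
V(L) = 2 - 3*L (V(L) = -3*L + 2 = 2 - 3*L)
v(C, b) = C (v(C, b) = (2 - 3*(b + 6)/(C + b))*0 + C = (2 - 3*(6 + b)/(C + b))*0 + C = 0 + C = C)
146*(12 + v((4 + 0)*3, -5)) = 146*(12 + (4 + 0)*3) = 146*(12 + 4*3) = 146*(12 + 12) = 146*24 = 3504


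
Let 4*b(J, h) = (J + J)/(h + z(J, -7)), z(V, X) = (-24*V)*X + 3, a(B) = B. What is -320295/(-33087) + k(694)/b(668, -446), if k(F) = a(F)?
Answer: 427810758958/1841843 ≈ 2.3227e+5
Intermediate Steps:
k(F) = F
z(V, X) = 3 - 24*V*X (z(V, X) = -24*V*X + 3 = 3 - 24*V*X)
b(J, h) = J/(2*(3 + h + 168*J)) (b(J, h) = ((J + J)/(h + (3 - 24*J*(-7))))/4 = ((2*J)/(h + (3 + 168*J)))/4 = ((2*J)/(3 + h + 168*J))/4 = (2*J/(3 + h + 168*J))/4 = J/(2*(3 + h + 168*J)))
-320295/(-33087) + k(694)/b(668, -446) = -320295/(-33087) + 694/(((½)*668/(3 - 446 + 168*668))) = -320295*(-1/33087) + 694/(((½)*668/(3 - 446 + 112224))) = 106765/11029 + 694/(((½)*668/111781)) = 106765/11029 + 694/(((½)*668*(1/111781))) = 106765/11029 + 694/(334/111781) = 106765/11029 + 694*(111781/334) = 106765/11029 + 38788007/167 = 427810758958/1841843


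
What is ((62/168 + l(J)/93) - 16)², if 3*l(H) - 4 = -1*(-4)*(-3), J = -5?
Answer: 14965362889/61027344 ≈ 245.22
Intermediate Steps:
l(H) = -8/3 (l(H) = 4/3 + (-1*(-4)*(-3))/3 = 4/3 + (4*(-3))/3 = 4/3 + (⅓)*(-12) = 4/3 - 4 = -8/3)
((62/168 + l(J)/93) - 16)² = ((62/168 - 8/3/93) - 16)² = ((62*(1/168) - 8/3*1/93) - 16)² = ((31/84 - 8/279) - 16)² = (2659/7812 - 16)² = (-122333/7812)² = 14965362889/61027344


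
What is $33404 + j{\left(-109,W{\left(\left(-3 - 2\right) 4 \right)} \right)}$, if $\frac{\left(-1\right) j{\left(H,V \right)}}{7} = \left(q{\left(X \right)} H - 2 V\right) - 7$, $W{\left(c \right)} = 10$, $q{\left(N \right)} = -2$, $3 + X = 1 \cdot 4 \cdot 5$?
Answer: $32067$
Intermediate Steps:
$X = 17$ ($X = -3 + 1 \cdot 4 \cdot 5 = -3 + 4 \cdot 5 = -3 + 20 = 17$)
$j{\left(H,V \right)} = 49 + 14 H + 14 V$ ($j{\left(H,V \right)} = - 7 \left(\left(- 2 H - 2 V\right) - 7\right) = - 7 \left(-7 - 2 H - 2 V\right) = 49 + 14 H + 14 V$)
$33404 + j{\left(-109,W{\left(\left(-3 - 2\right) 4 \right)} \right)} = 33404 + \left(49 + 14 \left(-109\right) + 14 \cdot 10\right) = 33404 + \left(49 - 1526 + 140\right) = 33404 - 1337 = 32067$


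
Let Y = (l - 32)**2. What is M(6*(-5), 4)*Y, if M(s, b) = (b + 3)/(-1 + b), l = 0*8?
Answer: 7168/3 ≈ 2389.3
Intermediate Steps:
l = 0
Y = 1024 (Y = (0 - 32)**2 = (-32)**2 = 1024)
M(s, b) = (3 + b)/(-1 + b)
M(6*(-5), 4)*Y = ((3 + 4)/(-1 + 4))*1024 = (7/3)*1024 = 7168/3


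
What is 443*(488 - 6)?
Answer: 213526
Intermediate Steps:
443*(488 - 6) = 443*482 = 213526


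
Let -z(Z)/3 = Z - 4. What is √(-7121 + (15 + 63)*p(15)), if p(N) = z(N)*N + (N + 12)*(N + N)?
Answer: √17449 ≈ 132.09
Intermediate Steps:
z(Z) = 12 - 3*Z (z(Z) = -3*(Z - 4) = -3*(-4 + Z) = 12 - 3*Z)
p(N) = N*(12 - 3*N) + 2*N*(12 + N) (p(N) = (12 - 3*N)*N + (N + 12)*(N + N) = N*(12 - 3*N) + (12 + N)*(2*N) = N*(12 - 3*N) + 2*N*(12 + N))
√(-7121 + (15 + 63)*p(15)) = √(-7121 + (15 + 63)*(15*(36 - 1*15))) = √(-7121 + 78*(15*(36 - 15))) = √(-7121 + 78*(15*21)) = √(-7121 + 78*315) = √(-7121 + 24570) = √17449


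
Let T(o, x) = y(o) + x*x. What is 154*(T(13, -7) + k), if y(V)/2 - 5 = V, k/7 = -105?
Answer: -100100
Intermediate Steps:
k = -735 (k = 7*(-105) = -735)
y(V) = 10 + 2*V
T(o, x) = 10 + x² + 2*o (T(o, x) = (10 + 2*o) + x*x = (10 + 2*o) + x² = 10 + x² + 2*o)
154*(T(13, -7) + k) = 154*((10 + (-7)² + 2*13) - 735) = 154*((10 + 49 + 26) - 735) = 154*(85 - 735) = 154*(-650) = -100100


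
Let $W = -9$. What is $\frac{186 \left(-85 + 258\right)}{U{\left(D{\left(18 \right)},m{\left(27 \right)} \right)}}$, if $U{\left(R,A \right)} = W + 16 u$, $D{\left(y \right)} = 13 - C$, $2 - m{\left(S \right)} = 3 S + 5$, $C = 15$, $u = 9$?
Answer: $\frac{10726}{45} \approx 238.36$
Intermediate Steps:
$m{\left(S \right)} = -3 - 3 S$ ($m{\left(S \right)} = 2 - \left(3 S + 5\right) = 2 - \left(5 + 3 S\right) = -3 - 3 S$)
$D{\left(y \right)} = -2$ ($D{\left(y \right)} = 13 - 15 = -2$)
$U{\left(R,A \right)} = 135$ ($U{\left(R,A \right)} = -9 + 16 \cdot 9 = -9 + 144 = 135$)
$\frac{186 \left(-85 + 258\right)}{U{\left(D{\left(18 \right)},m{\left(27 \right)} \right)}} = \frac{186 \left(-85 + 258\right)}{135} = 186 \cdot 173 \cdot \frac{1}{135} = 32178 \cdot \frac{1}{135} = \frac{10726}{45}$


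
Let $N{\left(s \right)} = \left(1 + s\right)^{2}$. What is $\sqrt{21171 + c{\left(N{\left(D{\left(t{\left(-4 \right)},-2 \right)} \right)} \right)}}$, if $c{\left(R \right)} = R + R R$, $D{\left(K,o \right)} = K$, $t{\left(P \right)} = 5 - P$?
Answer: $\sqrt{31271} \approx 176.84$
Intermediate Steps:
$c{\left(R \right)} = R + R^{2}$
$\sqrt{21171 + c{\left(N{\left(D{\left(t{\left(-4 \right)},-2 \right)} \right)} \right)}} = \sqrt{21171 + \left(1 + \left(5 - -4\right)\right)^{2} \left(1 + \left(1 + \left(5 - -4\right)\right)^{2}\right)} = \sqrt{21171 + \left(1 + \left(5 + 4\right)\right)^{2} \left(1 + \left(1 + \left(5 + 4\right)\right)^{2}\right)} = \sqrt{21171 + \left(1 + 9\right)^{2} \left(1 + \left(1 + 9\right)^{2}\right)} = \sqrt{21171 + 10^{2} \left(1 + 10^{2}\right)} = \sqrt{21171 + 100 \left(1 + 100\right)} = \sqrt{21171 + 100 \cdot 101} = \sqrt{21171 + 10100} = \sqrt{31271}$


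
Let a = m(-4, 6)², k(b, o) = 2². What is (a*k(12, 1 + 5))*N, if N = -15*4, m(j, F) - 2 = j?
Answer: -960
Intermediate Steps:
m(j, F) = 2 + j
k(b, o) = 4
N = -60
a = 4 (a = (2 - 4)² = (-2)² = 4)
(a*k(12, 1 + 5))*N = (4*4)*(-60) = 16*(-60) = -960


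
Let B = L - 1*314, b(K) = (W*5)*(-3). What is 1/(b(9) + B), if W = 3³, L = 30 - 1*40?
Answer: -1/729 ≈ -0.0013717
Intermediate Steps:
L = -10 (L = 30 - 40 = -10)
W = 27
b(K) = -405 (b(K) = (27*5)*(-3) = 135*(-3) = -405)
B = -324 (B = -10 - 1*314 = -10 - 314 = -324)
1/(b(9) + B) = 1/(-405 - 324) = 1/(-729) = -1/729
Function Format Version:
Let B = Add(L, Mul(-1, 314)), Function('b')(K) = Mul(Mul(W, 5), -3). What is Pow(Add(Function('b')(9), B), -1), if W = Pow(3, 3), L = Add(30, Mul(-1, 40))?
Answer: Rational(-1, 729) ≈ -0.0013717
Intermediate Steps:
L = -10 (L = Add(30, -40) = -10)
W = 27
Function('b')(K) = -405 (Function('b')(K) = Mul(Mul(27, 5), -3) = Mul(135, -3) = -405)
B = -324 (B = Add(-10, Mul(-1, 314)) = Add(-10, -314) = -324)
Pow(Add(Function('b')(9), B), -1) = Pow(Add(-405, -324), -1) = Pow(-729, -1) = Rational(-1, 729)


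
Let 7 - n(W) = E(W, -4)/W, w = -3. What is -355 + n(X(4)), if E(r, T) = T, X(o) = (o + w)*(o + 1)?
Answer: -1736/5 ≈ -347.20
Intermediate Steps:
X(o) = (1 + o)*(-3 + o) (X(o) = (o - 3)*(o + 1) = (-3 + o)*(1 + o) = (1 + o)*(-3 + o))
n(W) = 7 + 4/W (n(W) = 7 - (-4)/W = 7 + 4/W)
-355 + n(X(4)) = -355 + (7 + 4/(-3 + 4**2 - 2*4)) = -355 + (7 + 4/(-3 + 16 - 8)) = -355 + (7 + 4/5) = -355 + 39/5 = -1736/5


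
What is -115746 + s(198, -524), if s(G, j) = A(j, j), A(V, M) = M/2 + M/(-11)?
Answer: -1275564/11 ≈ -1.1596e+5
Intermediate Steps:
A(V, M) = 9*M/22 (A(V, M) = M*(1/2) + M*(-1/11) = M/2 - M/11 = 9*M/22)
s(G, j) = 9*j/22
-115746 + s(198, -524) = -115746 + (9/22)*(-524) = -115746 - 2358/11 = -1275564/11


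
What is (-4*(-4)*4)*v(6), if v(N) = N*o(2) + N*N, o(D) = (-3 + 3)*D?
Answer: 2304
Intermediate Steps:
o(D) = 0 (o(D) = 0*D = 0)
v(N) = N² (v(N) = N*0 + N*N = 0 + N² = N²)
(-4*(-4)*4)*v(6) = (-4*(-4)*4)*6² = (16*4)*36 = 64*36 = 2304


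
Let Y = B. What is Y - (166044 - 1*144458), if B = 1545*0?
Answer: -21586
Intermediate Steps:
B = 0
Y = 0
Y - (166044 - 1*144458) = 0 - (166044 - 1*144458) = 0 - (166044 - 144458) = 0 - 1*21586 = 0 - 21586 = -21586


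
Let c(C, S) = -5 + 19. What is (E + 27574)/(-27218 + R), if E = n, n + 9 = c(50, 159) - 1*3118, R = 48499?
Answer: 24461/21281 ≈ 1.1494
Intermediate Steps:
c(C, S) = 14
n = -3113 (n = -9 + (14 - 1*3118) = -9 + (14 - 3118) = -9 - 3104 = -3113)
E = -3113
(E + 27574)/(-27218 + R) = (-3113 + 27574)/(-27218 + 48499) = 24461/21281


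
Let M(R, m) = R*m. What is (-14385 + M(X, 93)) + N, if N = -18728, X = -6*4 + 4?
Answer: -34973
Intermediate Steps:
X = -20 (X = -24 + 4 = -20)
(-14385 + M(X, 93)) + N = (-14385 - 20*93) - 18728 = (-14385 - 1860) - 18728 = -16245 - 18728 = -34973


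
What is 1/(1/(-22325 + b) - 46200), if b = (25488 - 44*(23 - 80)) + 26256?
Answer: -31927/1475027399 ≈ -2.1645e-5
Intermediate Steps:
b = 54252 (b = (25488 - 44*(-57)) + 26256 = (25488 + 2508) + 26256 = 27996 + 26256 = 54252)
1/(1/(-22325 + b) - 46200) = 1/(1/(-22325 + 54252) - 46200) = 1/(1/31927 - 46200) = 1/(-1475027399/31927) = -31927/1475027399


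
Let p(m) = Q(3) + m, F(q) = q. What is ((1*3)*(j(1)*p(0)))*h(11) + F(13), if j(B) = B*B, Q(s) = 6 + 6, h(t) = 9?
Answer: 337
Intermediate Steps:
Q(s) = 12
j(B) = B**2
p(m) = 12 + m
((1*3)*(j(1)*p(0)))*h(11) + F(13) = ((1*3)*(1**2*(12 + 0)))*9 + 13 = (3*(1*12))*9 + 13 = (3*12)*9 + 13 = 36*9 + 13 = 324 + 13 = 337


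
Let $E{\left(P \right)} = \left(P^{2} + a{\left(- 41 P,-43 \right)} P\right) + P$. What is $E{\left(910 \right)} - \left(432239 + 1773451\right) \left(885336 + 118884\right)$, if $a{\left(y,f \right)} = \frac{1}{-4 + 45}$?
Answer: $- \frac{90814884493480}{41} \approx -2.215 \cdot 10^{12}$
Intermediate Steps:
$a{\left(y,f \right)} = \frac{1}{41}$
$E{\left(P \right)} = P^{2} + \frac{42 P}{41}$ ($E{\left(P \right)} = \left(P^{2} + \frac{P}{41}\right) + P = P^{2} + \frac{42 P}{41}$)
$E{\left(910 \right)} - \left(432239 + 1773451\right) \left(885336 + 118884\right) = \frac{1}{41} \cdot 910 \left(42 + 41 \cdot 910\right) - \left(432239 + 1773451\right) \left(885336 + 118884\right) = \frac{1}{41} \cdot 910 \left(42 + 37310\right) - 2205690 \cdot 1004220 = \frac{1}{41} \cdot 910 \cdot 37352 - 2214998011800 = \frac{33990320}{41} - 2214998011800 = - \frac{90814884493480}{41}$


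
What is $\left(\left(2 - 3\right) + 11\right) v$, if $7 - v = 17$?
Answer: $-100$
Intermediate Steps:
$v = -10$ ($v = 7 - 17 = -10$)
$\left(\left(2 - 3\right) + 11\right) v = \left(\left(2 - 3\right) + 11\right) \left(-10\right) = \left(-1 + 11\right) \left(-10\right) = 10 \left(-10\right) = -100$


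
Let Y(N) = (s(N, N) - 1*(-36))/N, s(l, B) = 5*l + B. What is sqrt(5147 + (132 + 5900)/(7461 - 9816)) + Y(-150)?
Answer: 144/25 + sqrt(28531185315)/2355 ≈ 77.485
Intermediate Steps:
s(l, B) = B + 5*l
Y(N) = (36 + 6*N)/N (Y(N) = ((N + 5*N) - 1*(-36))/N = (6*N + 36)/N = (36 + 6*N)/N)
sqrt(5147 + (132 + 5900)/(7461 - 9816)) + Y(-150) = sqrt(5147 + (132 + 5900)/(7461 - 9816)) + (6 + 36/(-150)) = sqrt(5147 + 6032/(-2355)) + (6 + 36*(-1/150)) = sqrt(5147 + 6032*(-1/2355)) + (6 - 6/25) = sqrt(5147 - 6032/2355) + 144/25 = sqrt(12115153/2355) + 144/25 = sqrt(28531185315)/2355 + 144/25 = 144/25 + sqrt(28531185315)/2355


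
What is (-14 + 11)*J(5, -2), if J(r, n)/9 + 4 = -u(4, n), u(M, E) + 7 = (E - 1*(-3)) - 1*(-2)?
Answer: 0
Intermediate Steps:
u(M, E) = -2 + E (u(M, E) = -7 + ((E - 1*(-3)) - 1*(-2)) = -7 + ((E + 3) + 2) = -7 + ((3 + E) + 2) = -7 + (5 + E) = -2 + E)
J(r, n) = -18 - 9*n (J(r, n) = -36 + 9*(-(-2 + n)) = -36 + 9*(2 - n) = -36 + (18 - 9*n) = -18 - 9*n)
(-14 + 11)*J(5, -2) = (-14 + 11)*(-18 - 9*(-2)) = -3*(-18 + 18) = -3*0 = 0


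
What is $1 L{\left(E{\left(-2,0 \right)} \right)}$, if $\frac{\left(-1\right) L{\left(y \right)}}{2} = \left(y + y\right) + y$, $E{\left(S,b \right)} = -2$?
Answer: $12$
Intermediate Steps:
$L{\left(y \right)} = - 6 y$ ($L{\left(y \right)} = - 2 \left(\left(y + y\right) + y\right) = - 2 \left(2 y + y\right) = - 2 \cdot 3 y = - 6 y$)
$1 L{\left(E{\left(-2,0 \right)} \right)} = 1 \left(\left(-6\right) \left(-2\right)\right) = 1 \cdot 12 = 12$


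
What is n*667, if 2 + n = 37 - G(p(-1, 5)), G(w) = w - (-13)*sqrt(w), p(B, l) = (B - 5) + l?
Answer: 24012 - 8671*I ≈ 24012.0 - 8671.0*I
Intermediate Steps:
p(B, l) = -5 + B + l (p(B, l) = (-5 + B) + l = -5 + B + l)
G(w) = w + 13*sqrt(w)
n = 36 - 13*I (n = -2 + (37 - ((-5 - 1 + 5) + 13*sqrt(-5 - 1 + 5))) = -2 + (37 - (-1 + 13*sqrt(-1))) = -2 + (37 - (-1 + 13*I)) = -2 + (37 + (1 - 13*I)) = -2 + (38 - 13*I) = 36 - 13*I ≈ 36.0 - 13.0*I)
n*667 = (36 - 13*I)*667 = 24012 - 8671*I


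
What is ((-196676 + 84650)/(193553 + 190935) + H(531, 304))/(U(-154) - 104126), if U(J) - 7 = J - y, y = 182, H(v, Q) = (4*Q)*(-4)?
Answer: 935130829/20080847020 ≈ 0.046568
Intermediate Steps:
H(v, Q) = -16*Q
U(J) = -175 + J (U(J) = 7 + (J - 1*182) = 7 + (J - 182) = 7 + (-182 + J) = -175 + J)
((-196676 + 84650)/(193553 + 190935) + H(531, 304))/(U(-154) - 104126) = ((-196676 + 84650)/(193553 + 190935) - 16*304)/((-175 - 154) - 104126) = (-112026/384488 - 4864)/(-329 - 104126) = (-112026*1/384488 - 4864)/(-104455) = (-56013/192244 - 4864)*(-1/104455) = -935130829/192244*(-1/104455) = 935130829/20080847020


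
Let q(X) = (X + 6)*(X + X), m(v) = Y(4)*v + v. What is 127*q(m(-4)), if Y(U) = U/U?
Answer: 4064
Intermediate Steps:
Y(U) = 1
m(v) = 2*v (m(v) = 1*v + v = v + v = 2*v)
q(X) = 2*X*(6 + X) (q(X) = (6 + X)*(2*X) = 2*X*(6 + X))
127*q(m(-4)) = 127*(2*(2*(-4))*(6 + 2*(-4))) = 127*(2*(-8)*(6 - 8)) = 127*(2*(-8)*(-2)) = 127*32 = 4064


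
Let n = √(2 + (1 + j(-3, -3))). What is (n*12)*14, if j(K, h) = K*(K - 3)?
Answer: 168*√21 ≈ 769.87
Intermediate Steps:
j(K, h) = K*(-3 + K)
n = √21 (n = √(2 + (1 - 3*(-3 - 3))) = √(2 + (1 - 3*(-6))) = √(2 + (1 + 18)) = √(2 + 19) = √21 ≈ 4.5826)
(n*12)*14 = (√21*12)*14 = (12*√21)*14 = 168*√21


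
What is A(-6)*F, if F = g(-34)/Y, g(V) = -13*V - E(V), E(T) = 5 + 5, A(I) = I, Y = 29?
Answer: -2592/29 ≈ -89.379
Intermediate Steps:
E(T) = 10
g(V) = -10 - 13*V (g(V) = -13*V - 1*10 = -13*V - 10 = -10 - 13*V)
F = 432/29 (F = (-10 - 13*(-34))/29 = (-10 + 442)*(1/29) = 432*(1/29) = 432/29 ≈ 14.897)
A(-6)*F = -6*432/29 = -2592/29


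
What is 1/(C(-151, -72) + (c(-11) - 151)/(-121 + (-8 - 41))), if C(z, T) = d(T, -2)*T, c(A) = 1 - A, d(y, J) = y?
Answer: 170/881419 ≈ 0.00019287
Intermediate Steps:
C(z, T) = T² (C(z, T) = T*T = T²)
1/(C(-151, -72) + (c(-11) - 151)/(-121 + (-8 - 41))) = 1/((-72)² + ((1 - 1*(-11)) - 151)/(-121 + (-8 - 41))) = 1/(5184 + ((1 + 11) - 151)/(-121 - 49)) = 1/(5184 + (12 - 151)/(-170)) = 1/(5184 - 139*(-1/170)) = 1/(5184 + 139/170) = 1/(881419/170) = 170/881419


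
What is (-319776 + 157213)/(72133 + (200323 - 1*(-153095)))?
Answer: -162563/425551 ≈ -0.38201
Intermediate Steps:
(-319776 + 157213)/(72133 + (200323 - 1*(-153095))) = -162563/(72133 + (200323 + 153095)) = -162563/(72133 + 353418) = -162563/425551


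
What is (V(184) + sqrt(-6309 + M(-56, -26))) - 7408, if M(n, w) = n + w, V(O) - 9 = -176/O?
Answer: -170199/23 + I*sqrt(6391) ≈ -7400.0 + 79.944*I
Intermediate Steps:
V(O) = 9 - 176/O
(V(184) + sqrt(-6309 + M(-56, -26))) - 7408 = ((9 - 176/184) + sqrt(-6309 + (-56 - 26))) - 7408 = ((9 - 176*1/184) + sqrt(-6309 - 82)) - 7408 = ((9 - 22/23) + sqrt(-6391)) - 7408 = (185/23 + I*sqrt(6391)) - 7408 = -170199/23 + I*sqrt(6391)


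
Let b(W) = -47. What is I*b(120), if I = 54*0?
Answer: 0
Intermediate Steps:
I = 0
I*b(120) = 0*(-47) = 0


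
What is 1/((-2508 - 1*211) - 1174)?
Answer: -1/3893 ≈ -0.00025687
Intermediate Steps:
1/((-2508 - 1*211) - 1174) = 1/((-2508 - 211) - 1174) = 1/(-2719 - 1174) = 1/(-3893) = -1/3893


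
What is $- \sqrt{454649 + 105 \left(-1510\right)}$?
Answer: $- \sqrt{296099} \approx -544.15$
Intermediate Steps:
$- \sqrt{454649 + 105 \left(-1510\right)} = - \sqrt{454649 - 158550} = - \sqrt{296099}$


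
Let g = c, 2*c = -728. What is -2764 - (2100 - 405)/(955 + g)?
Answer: -545073/197 ≈ -2766.9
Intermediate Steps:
c = -364 (c = (½)*(-728) = -364)
g = -364
-2764 - (2100 - 405)/(955 + g) = -2764 - (2100 - 405)/(955 - 364) = -2764 - 1695/591 = -2764 - 1*565/197 = -2764 - 565/197 = -545073/197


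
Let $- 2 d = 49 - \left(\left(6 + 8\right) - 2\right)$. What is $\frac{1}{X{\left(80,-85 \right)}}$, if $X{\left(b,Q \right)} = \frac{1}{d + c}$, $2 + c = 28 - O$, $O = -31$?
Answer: $\frac{77}{2} \approx 38.5$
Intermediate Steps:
$d = - \frac{37}{2}$ ($d = - \frac{49 - \left(\left(6 + 8\right) - 2\right)}{2} = - \frac{49 - \left(14 - 2\right)}{2} = - \frac{49 - 12}{2} = \left(- \frac{1}{2}\right) 37 = - \frac{37}{2} \approx -18.5$)
$c = 57$ ($c = -2 + \left(28 - -31\right) = -2 + \left(28 + 31\right) = -2 + 59 = 57$)
$X{\left(b,Q \right)} = \frac{2}{77}$ ($X{\left(b,Q \right)} = \frac{1}{- \frac{37}{2} + 57} = \frac{1}{\frac{77}{2}} = \frac{2}{77}$)
$\frac{1}{X{\left(80,-85 \right)}} = \frac{1}{\frac{2}{77}} = \frac{77}{2}$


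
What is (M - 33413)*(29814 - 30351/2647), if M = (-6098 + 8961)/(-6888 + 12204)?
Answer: -4670671450551005/4690484 ≈ -9.9578e+8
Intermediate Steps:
M = 2863/5316 ≈ 0.53856
(M - 33413)*(29814 - 30351/2647) = (2863/5316 - 33413)*(29814 - 30351/2647) = -177620645*(29814 - 30351*1/2647)/5316 = -177620645*(29814 - 30351/2647)/5316 = -177620645/5316*78887307/2647 = -4670671450551005/4690484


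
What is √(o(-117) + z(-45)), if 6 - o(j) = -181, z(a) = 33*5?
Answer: 4*√22 ≈ 18.762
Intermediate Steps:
z(a) = 165
o(j) = 187 (o(j) = 6 - 1*(-181) = 6 + 181 = 187)
√(o(-117) + z(-45)) = √(187 + 165) = √352 = 4*√22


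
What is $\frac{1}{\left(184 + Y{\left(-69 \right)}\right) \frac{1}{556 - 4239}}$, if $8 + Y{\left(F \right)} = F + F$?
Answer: $- \frac{3683}{38} \approx -96.921$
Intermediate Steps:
$Y{\left(F \right)} = -8 + 2 F$ ($Y{\left(F \right)} = -8 + \left(F + F\right) = -8 + 2 F$)
$\frac{1}{\left(184 + Y{\left(-69 \right)}\right) \frac{1}{556 - 4239}} = \frac{1}{\left(184 + \left(-8 + 2 \left(-69\right)\right)\right) \frac{1}{556 - 4239}} = \frac{1}{\left(184 - 146\right) \frac{1}{-3683}} = \frac{1}{\left(184 - 146\right) \left(- \frac{1}{3683}\right)} = \frac{1}{38 \left(- \frac{1}{3683}\right)} = \frac{1}{- \frac{38}{3683}} = - \frac{3683}{38}$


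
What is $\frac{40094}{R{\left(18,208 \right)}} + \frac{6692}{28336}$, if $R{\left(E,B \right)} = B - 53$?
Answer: $\frac{40612173}{156860} \approx 258.91$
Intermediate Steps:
$R{\left(E,B \right)} = -53 + B$
$\frac{40094}{R{\left(18,208 \right)}} + \frac{6692}{28336} = \frac{40094}{-53 + 208} + \frac{6692}{28336} = \frac{40094}{155} + 6692 \cdot \frac{1}{28336} = 40094 \cdot \frac{1}{155} + \frac{239}{1012} = \frac{40094}{155} + \frac{239}{1012} = \frac{40612173}{156860}$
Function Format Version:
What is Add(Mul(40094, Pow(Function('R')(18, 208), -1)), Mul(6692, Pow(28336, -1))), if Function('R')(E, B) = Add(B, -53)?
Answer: Rational(40612173, 156860) ≈ 258.91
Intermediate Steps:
Function('R')(E, B) = Add(-53, B)
Add(Mul(40094, Pow(Function('R')(18, 208), -1)), Mul(6692, Pow(28336, -1))) = Add(Mul(40094, Pow(Add(-53, 208), -1)), Mul(6692, Pow(28336, -1))) = Add(Mul(40094, Pow(155, -1)), Mul(6692, Rational(1, 28336))) = Add(Mul(40094, Rational(1, 155)), Rational(239, 1012)) = Add(Rational(40094, 155), Rational(239, 1012)) = Rational(40612173, 156860)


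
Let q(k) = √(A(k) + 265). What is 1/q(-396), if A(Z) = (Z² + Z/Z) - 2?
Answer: √39270/78540 ≈ 0.0025231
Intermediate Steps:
A(Z) = -1 + Z² (A(Z) = (Z² + 1) - 2 = (1 + Z²) - 2 = -1 + Z²)
q(k) = √(264 + k²) (q(k) = √((-1 + k²) + 265) = √(264 + k²))
1/q(-396) = 1/(√(264 + (-396)²)) = 1/(√(264 + 156816)) = 1/(√157080) = 1/(2*√39270) = √39270/78540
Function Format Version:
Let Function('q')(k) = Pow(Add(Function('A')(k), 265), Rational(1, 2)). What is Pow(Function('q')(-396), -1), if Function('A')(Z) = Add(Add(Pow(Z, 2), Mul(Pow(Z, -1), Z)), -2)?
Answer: Mul(Rational(1, 78540), Pow(39270, Rational(1, 2))) ≈ 0.0025231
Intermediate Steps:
Function('A')(Z) = Add(-1, Pow(Z, 2)) (Function('A')(Z) = Add(Add(Pow(Z, 2), 1), -2) = Add(Add(1, Pow(Z, 2)), -2) = Add(-1, Pow(Z, 2)))
Function('q')(k) = Pow(Add(264, Pow(k, 2)), Rational(1, 2)) (Function('q')(k) = Pow(Add(Add(-1, Pow(k, 2)), 265), Rational(1, 2)) = Pow(Add(264, Pow(k, 2)), Rational(1, 2)))
Pow(Function('q')(-396), -1) = Pow(Pow(Add(264, Pow(-396, 2)), Rational(1, 2)), -1) = Pow(Pow(Add(264, 156816), Rational(1, 2)), -1) = Pow(Pow(157080, Rational(1, 2)), -1) = Pow(Mul(2, Pow(39270, Rational(1, 2))), -1) = Mul(Rational(1, 78540), Pow(39270, Rational(1, 2)))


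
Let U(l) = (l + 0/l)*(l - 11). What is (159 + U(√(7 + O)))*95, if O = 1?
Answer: 15865 - 2090*√2 ≈ 12909.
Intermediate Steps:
U(l) = l*(-11 + l) (U(l) = (l + 0)*(-11 + l) = l*(-11 + l))
(159 + U(√(7 + O)))*95 = (159 + √(7 + 1)*(-11 + √(7 + 1)))*95 = (159 + √8*(-11 + √8))*95 = (159 + (2*√2)*(-11 + 2*√2))*95 = (159 + 2*√2*(-11 + 2*√2))*95 = 15105 + 190*√2*(-11 + 2*√2)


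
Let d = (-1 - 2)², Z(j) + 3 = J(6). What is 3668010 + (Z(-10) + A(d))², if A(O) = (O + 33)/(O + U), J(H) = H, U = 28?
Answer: 5021529099/1369 ≈ 3.6680e+6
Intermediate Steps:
Z(j) = 3 (Z(j) = -3 + 6 = 3)
d = 9 (d = (-3)² = 9)
A(O) = (33 + O)/(28 + O) (A(O) = (O + 33)/(O + 28) = (33 + O)/(28 + O))
3668010 + (Z(-10) + A(d))² = 3668010 + (3 + (33 + 9)/(28 + 9))² = 3668010 + (3 + 42/37)² = 3668010 + (153/37)² = 3668010 + 23409/1369 = 5021529099/1369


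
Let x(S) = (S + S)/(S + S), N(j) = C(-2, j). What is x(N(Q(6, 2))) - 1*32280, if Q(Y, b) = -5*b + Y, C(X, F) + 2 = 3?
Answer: -32279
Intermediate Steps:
C(X, F) = 1 (C(X, F) = -2 + 3 = 1)
Q(Y, b) = Y - 5*b
N(j) = 1
x(S) = 1 (x(S) = (2*S)/((2*S)) = (2*S)*(1/(2*S)) = 1)
x(N(Q(6, 2))) - 1*32280 = 1 - 1*32280 = 1 - 32280 = -32279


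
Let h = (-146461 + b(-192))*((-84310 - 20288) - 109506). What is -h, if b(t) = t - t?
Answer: -31357885944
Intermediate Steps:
b(t) = 0
h = 31357885944 (h = (-146461 + 0)*((-84310 - 20288) - 109506) = -146461*(-104598 - 109506) = -146461*(-214104) = 31357885944)
-h = -1*31357885944 = -31357885944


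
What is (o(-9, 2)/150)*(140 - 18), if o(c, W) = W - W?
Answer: 0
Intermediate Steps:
o(c, W) = 0
(o(-9, 2)/150)*(140 - 18) = (0/150)*(140 - 18) = (0*(1/150))*122 = 0*122 = 0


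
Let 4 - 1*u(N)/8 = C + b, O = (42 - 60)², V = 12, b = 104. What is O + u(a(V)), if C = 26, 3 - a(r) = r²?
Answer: -684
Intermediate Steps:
a(r) = 3 - r²
O = 324 (O = (-18)² = 324)
u(N) = -1008 (u(N) = 32 - 8*(26 + 104) = 32 - 8*130 = 32 - 1040 = -1008)
O + u(a(V)) = 324 - 1008 = -684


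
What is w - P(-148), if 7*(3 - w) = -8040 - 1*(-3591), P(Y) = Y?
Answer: 5506/7 ≈ 786.57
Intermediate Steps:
w = 4470/7 (w = 3 - (-8040 - 1*(-3591))/7 = 3 - (-8040 + 3591)/7 = 3 - ⅐*(-4449) = 3 + 4449/7 = 4470/7 ≈ 638.57)
w - P(-148) = 4470/7 - 1*(-148) = 4470/7 + 148 = 5506/7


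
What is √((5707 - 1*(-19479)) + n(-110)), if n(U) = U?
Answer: 2*√6269 ≈ 158.35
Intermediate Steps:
√((5707 - 1*(-19479)) + n(-110)) = √((5707 - 1*(-19479)) - 110) = √((5707 + 19479) - 110) = √(25186 - 110) = √25076 = 2*√6269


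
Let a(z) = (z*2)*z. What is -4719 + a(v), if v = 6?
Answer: -4647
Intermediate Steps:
a(z) = 2*z² (a(z) = (2*z)*z = 2*z²)
-4719 + a(v) = -4719 + 2*6² = -4719 + 2*36 = -4719 + 72 = -4647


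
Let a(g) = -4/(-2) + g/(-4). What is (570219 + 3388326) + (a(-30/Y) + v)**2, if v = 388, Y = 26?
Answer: 11115792705/2704 ≈ 4.1109e+6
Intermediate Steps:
a(g) = 2 - g/4 (a(g) = -4*(-1/2) + g*(-1/4) = 2 - g/4)
(570219 + 3388326) + (a(-30/Y) + v)**2 = (570219 + 3388326) + ((2 - (-15)/(2*26)) + 388)**2 = 3958545 + ((2 - (-15)/(2*26)) + 388)**2 = 3958545 + ((2 - 1/4*(-15/13)) + 388)**2 = 3958545 + ((2 + 15/52) + 388)**2 = 3958545 + (119/52 + 388)**2 = 3958545 + (20295/52)**2 = 3958545 + 411887025/2704 = 11115792705/2704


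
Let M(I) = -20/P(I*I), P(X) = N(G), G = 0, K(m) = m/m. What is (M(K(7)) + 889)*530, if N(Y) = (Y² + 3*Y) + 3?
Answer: 1402910/3 ≈ 4.6764e+5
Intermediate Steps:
K(m) = 1
N(Y) = 3 + Y² + 3*Y
P(X) = 3 (P(X) = 3 + 0² + 3*0 = 3 + 0 + 0 = 3)
M(I) = -20/3
(M(K(7)) + 889)*530 = (-20/3 + 889)*530 = (2647/3)*530 = 1402910/3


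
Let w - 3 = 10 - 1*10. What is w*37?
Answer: 111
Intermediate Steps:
w = 3 (w = 3 + (10 - 1*10) = 3 + (10 - 10) = 3 + 0 = 3)
w*37 = 3*37 = 111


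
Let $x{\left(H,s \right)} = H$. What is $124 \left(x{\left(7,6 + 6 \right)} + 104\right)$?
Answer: $13764$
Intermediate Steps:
$124 \left(x{\left(7,6 + 6 \right)} + 104\right) = 124 \left(7 + 104\right) = 124 \cdot 111 = 13764$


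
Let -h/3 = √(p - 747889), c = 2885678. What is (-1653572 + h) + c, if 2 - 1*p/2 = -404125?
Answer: 1232106 - 3*√60365 ≈ 1.2314e+6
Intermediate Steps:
p = 808254 (p = 4 - 2*(-404125) = 4 + 808250 = 808254)
h = -3*√60365 (h = -3*√(808254 - 747889) = -3*√60365 ≈ -737.08)
(-1653572 + h) + c = (-1653572 - 3*√60365) + 2885678 = 1232106 - 3*√60365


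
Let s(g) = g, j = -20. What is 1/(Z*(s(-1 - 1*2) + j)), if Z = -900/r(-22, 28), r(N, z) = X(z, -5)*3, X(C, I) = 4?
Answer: 1/1725 ≈ 0.00057971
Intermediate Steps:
r(N, z) = 12 (r(N, z) = 4*3 = 12)
Z = -75 (Z = -900/12 = -900*1/12 = -75)
1/(Z*(s(-1 - 1*2) + j)) = 1/(-75*((-1 - 1*2) - 20)) = 1/(-75*((-1 - 2) - 20)) = 1/(-75*(-3 - 20)) = 1/(-75*(-23)) = 1/1725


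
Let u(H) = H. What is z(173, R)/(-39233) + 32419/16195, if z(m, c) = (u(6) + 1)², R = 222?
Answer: 1271101072/635378435 ≈ 2.0005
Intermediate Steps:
z(m, c) = 49 (z(m, c) = (6 + 1)² = 7² = 49)
z(173, R)/(-39233) + 32419/16195 = 49/(-39233) + 32419/16195 = 49*(-1/39233) + 32419*(1/16195) = -49/39233 + 32419/16195 = 1271101072/635378435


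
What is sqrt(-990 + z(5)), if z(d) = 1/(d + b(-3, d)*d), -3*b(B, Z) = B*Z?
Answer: I*sqrt(890970)/30 ≈ 31.464*I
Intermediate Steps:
b(B, Z) = -B*Z/3
z(d) = 1/(d + d**2) (z(d) = 1/(d + (-1/3*(-3)*d)*d) = 1/(d + d*d) = 1/(d + d**2))
sqrt(-990 + z(5)) = sqrt(-990 + 1/(5*(1 + 5))) = sqrt(-990 + (1/5)/6) = sqrt(-990 + (1/5)*(1/6)) = sqrt(-990 + 1/30) = sqrt(-29699/30) = I*sqrt(890970)/30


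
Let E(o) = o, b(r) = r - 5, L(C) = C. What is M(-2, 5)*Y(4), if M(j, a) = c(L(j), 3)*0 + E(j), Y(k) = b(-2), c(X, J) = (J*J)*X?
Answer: 14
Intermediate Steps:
b(r) = -5 + r
c(X, J) = X*J² (c(X, J) = J²*X = X*J²)
Y(k) = -7 (Y(k) = -5 - 2 = -7)
M(j, a) = j (M(j, a) = (j*3²)*0 + j = (j*9)*0 + j = (9*j)*0 + j = 0 + j = j)
M(-2, 5)*Y(4) = -2*(-7) = 14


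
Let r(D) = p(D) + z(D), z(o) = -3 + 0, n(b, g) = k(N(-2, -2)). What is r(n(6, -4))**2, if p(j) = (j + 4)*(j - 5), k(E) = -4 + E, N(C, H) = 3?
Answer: 441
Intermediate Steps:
n(b, g) = -1 (n(b, g) = -4 + 3 = -1)
z(o) = -3
p(j) = (-5 + j)*(4 + j) (p(j) = (4 + j)*(-5 + j) = (-5 + j)*(4 + j))
r(D) = -23 + D**2 - D (r(D) = (-20 + D**2 - D) - 3 = -23 + D**2 - D)
r(n(6, -4))**2 = (-23 + (-1)**2 - 1*(-1))**2 = (-23 + 1 + 1)**2 = (-21)**2 = 441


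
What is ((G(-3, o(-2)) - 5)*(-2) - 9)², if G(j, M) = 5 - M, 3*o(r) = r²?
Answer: 361/9 ≈ 40.111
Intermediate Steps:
o(r) = r²/3
((G(-3, o(-2)) - 5)*(-2) - 9)² = (((5 - (-2)²/3) - 5)*(-2) - 9)² = (((5 - 4/3) - 5)*(-2) - 9)² = ((11/3 - 5)*(-2) - 9)² = (-4/3*(-2) - 9)² = (8/3 - 9)² = (-19/3)² = 361/9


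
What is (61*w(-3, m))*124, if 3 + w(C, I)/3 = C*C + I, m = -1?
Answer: 113460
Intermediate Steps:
w(C, I) = -9 + 3*I + 3*C² (w(C, I) = -9 + 3*(C*C + I) = -9 + 3*(C² + I) = -9 + 3*(I + C²) = -9 + (3*I + 3*C²) = -9 + 3*I + 3*C²)
(61*w(-3, m))*124 = (61*(-9 + 3*(-1) + 3*(-3)²))*124 = (61*(-9 - 3 + 3*9))*124 = (61*(-9 - 3 + 27))*124 = (61*15)*124 = 915*124 = 113460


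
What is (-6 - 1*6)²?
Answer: 144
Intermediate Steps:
(-6 - 1*6)² = (-6 - 6)² = (-12)² = 144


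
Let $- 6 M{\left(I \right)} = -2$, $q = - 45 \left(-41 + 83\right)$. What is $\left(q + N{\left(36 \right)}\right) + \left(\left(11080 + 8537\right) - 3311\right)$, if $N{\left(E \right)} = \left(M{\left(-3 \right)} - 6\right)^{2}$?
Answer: $\frac{130033}{9} \approx 14448.0$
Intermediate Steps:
$q = -1890$ ($q = \left(-45\right) 42 = -1890$)
$M{\left(I \right)} = \frac{1}{3}$ ($M{\left(I \right)} = \left(- \frac{1}{6}\right) \left(-2\right) = \frac{1}{3}$)
$N{\left(E \right)} = \frac{289}{9}$ ($N{\left(E \right)} = \left(\frac{1}{3} - 6\right)^{2} = \left(- \frac{17}{3}\right)^{2} = \frac{289}{9}$)
$\left(q + N{\left(36 \right)}\right) + \left(\left(11080 + 8537\right) - 3311\right) = \left(-1890 + \frac{289}{9}\right) + \left(\left(11080 + 8537\right) - 3311\right) = - \frac{16721}{9} + \left(19617 - 3311\right) = - \frac{16721}{9} + 16306 = \frac{130033}{9}$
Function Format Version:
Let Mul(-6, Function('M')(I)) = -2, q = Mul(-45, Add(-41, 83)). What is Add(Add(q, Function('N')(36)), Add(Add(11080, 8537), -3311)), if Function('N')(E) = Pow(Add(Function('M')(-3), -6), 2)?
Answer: Rational(130033, 9) ≈ 14448.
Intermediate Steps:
q = -1890 (q = Mul(-45, 42) = -1890)
Function('M')(I) = Rational(1, 3) (Function('M')(I) = Mul(Rational(-1, 6), -2) = Rational(1, 3))
Function('N')(E) = Rational(289, 9) (Function('N')(E) = Pow(Add(Rational(1, 3), -6), 2) = Pow(Rational(-17, 3), 2) = Rational(289, 9))
Add(Add(q, Function('N')(36)), Add(Add(11080, 8537), -3311)) = Add(Add(-1890, Rational(289, 9)), Add(Add(11080, 8537), -3311)) = Add(Rational(-16721, 9), Add(19617, -3311)) = Add(Rational(-16721, 9), 16306) = Rational(130033, 9)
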